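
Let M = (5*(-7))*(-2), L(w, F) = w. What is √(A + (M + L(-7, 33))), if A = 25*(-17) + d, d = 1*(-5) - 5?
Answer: 2*I*√93 ≈ 19.287*I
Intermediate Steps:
d = -10 (d = -5 - 5 = -10)
M = 70 (M = -35*(-2) = 70)
A = -435 (A = 25*(-17) - 10 = -425 - 10 = -435)
√(A + (M + L(-7, 33))) = √(-435 + (70 - 7)) = √(-435 + 63) = √(-372) = 2*I*√93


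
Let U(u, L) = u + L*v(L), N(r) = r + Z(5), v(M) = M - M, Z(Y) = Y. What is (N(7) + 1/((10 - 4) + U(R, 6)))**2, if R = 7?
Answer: 24649/169 ≈ 145.85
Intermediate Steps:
v(M) = 0
N(r) = 5 + r (N(r) = r + 5 = 5 + r)
U(u, L) = u (U(u, L) = u + L*0 = u + 0 = u)
(N(7) + 1/((10 - 4) + U(R, 6)))**2 = ((5 + 7) + 1/((10 - 4) + 7))**2 = (12 + 1/(6 + 7))**2 = (12 + 1/13)**2 = (157/13)**2 = 24649/169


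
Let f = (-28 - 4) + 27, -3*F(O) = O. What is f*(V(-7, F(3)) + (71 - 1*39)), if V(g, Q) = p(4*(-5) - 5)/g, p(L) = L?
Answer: -1245/7 ≈ -177.86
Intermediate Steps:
F(O) = -O/3
f = -5 (f = -32 + 27 = -5)
V(g, Q) = -25/g (V(g, Q) = (4*(-5) - 5)/g = (-20 - 5)/g = -25/g)
f*(V(-7, F(3)) + (71 - 1*39)) = -5*(-25/(-7) + (71 - 1*39)) = -5*(-25*(-1/7) + (71 - 39)) = -5*(25/7 + 32) = -5*249/7 = -1245/7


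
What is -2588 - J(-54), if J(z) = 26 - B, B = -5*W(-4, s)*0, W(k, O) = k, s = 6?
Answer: -2614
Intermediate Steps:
B = 0 (B = -5*(-4)*0 = 20*0 = 0)
J(z) = 26 (J(z) = 26 - 1*0 = 26 + 0 = 26)
-2588 - J(-54) = -2588 - 1*26 = -2588 - 26 = -2614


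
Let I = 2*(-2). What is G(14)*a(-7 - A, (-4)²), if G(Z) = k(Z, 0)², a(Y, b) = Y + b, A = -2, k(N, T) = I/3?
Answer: 176/9 ≈ 19.556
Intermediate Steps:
I = -4
k(N, T) = -4/3
G(Z) = 16/9 (G(Z) = (-4/3)² = 16/9)
G(14)*a(-7 - A, (-4)²) = 16*((-7 - 1*(-2)) + (-4)²)/9 = 16*((-7 + 2) + 16)/9 = 16*(-5 + 16)/9 = (16/9)*11 = 176/9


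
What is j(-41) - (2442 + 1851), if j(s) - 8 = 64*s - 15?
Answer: -6924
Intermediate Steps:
j(s) = -7 + 64*s (j(s) = 8 + (64*s - 15) = 8 + (-15 + 64*s) = -7 + 64*s)
j(-41) - (2442 + 1851) = (-7 + 64*(-41)) - (2442 + 1851) = (-7 - 2624) - 1*4293 = -2631 - 4293 = -6924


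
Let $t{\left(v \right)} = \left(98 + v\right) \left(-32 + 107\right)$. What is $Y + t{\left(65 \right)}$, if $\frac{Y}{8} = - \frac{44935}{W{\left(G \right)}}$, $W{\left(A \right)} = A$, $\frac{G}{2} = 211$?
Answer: $\frac{2399735}{211} \approx 11373.0$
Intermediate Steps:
$G = 422$ ($G = 2 \cdot 211 = 422$)
$t{\left(v \right)} = 7350 + 75 v$ ($t{\left(v \right)} = \left(98 + v\right) 75 = 7350 + 75 v$)
$Y = - \frac{179740}{211}$ ($Y = 8 \left(- \frac{44935}{422}\right) = - \frac{179740}{211} \approx -851.85$)
$Y + t{\left(65 \right)} = - \frac{179740}{211} + \left(7350 + 75 \cdot 65\right) = - \frac{179740}{211} + \left(7350 + 4875\right) = - \frac{179740}{211} + 12225 = \frac{2399735}{211}$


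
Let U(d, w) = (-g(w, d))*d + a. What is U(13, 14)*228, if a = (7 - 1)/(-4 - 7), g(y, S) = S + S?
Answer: -849072/11 ≈ -77188.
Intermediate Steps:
g(y, S) = 2*S
a = -6/11 (a = 6/(-11) = 6*(-1/11) = -6/11 ≈ -0.54545)
U(d, w) = -6/11 - 2*d² (U(d, w) = (-2*d)*d - 6/11 = -2*d² - 6/11 = -6/11 - 2*d²)
U(13, 14)*228 = (-6/11 - 2*13²)*228 = (-6/11 - 2*169)*228 = (-6/11 - 338)*228 = -3724/11*228 = -849072/11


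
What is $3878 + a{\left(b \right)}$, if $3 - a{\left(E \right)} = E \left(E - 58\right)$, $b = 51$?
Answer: $4238$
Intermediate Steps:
$a{\left(E \right)} = 3 - E \left(-58 + E\right)$ ($a{\left(E \right)} = 3 - E \left(E - 58\right) = 3 - E \left(-58 + E\right)$)
$3878 + a{\left(b \right)} = 3878 + \left(3 - 51^{2} + 58 \cdot 51\right) = 3878 + \left(3 - 2601 + 2958\right) = 3878 + 360 = 4238$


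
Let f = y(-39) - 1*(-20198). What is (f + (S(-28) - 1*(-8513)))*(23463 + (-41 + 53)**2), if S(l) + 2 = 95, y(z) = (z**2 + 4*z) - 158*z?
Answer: 857665917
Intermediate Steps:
y(z) = z**2 - 154*z
S(l) = 93 (S(l) = -2 + 95 = 93)
f = 27725 (f = -39*(-154 - 39) - 1*(-20198) = -39*(-193) + 20198 = 7527 + 20198 = 27725)
(f + (S(-28) - 1*(-8513)))*(23463 + (-41 + 53)**2) = (27725 + (93 - 1*(-8513)))*(23463 + (-41 + 53)**2) = (27725 + (93 + 8513))*(23463 + 12**2) = (27725 + 8606)*(23463 + 144) = 36331*23607 = 857665917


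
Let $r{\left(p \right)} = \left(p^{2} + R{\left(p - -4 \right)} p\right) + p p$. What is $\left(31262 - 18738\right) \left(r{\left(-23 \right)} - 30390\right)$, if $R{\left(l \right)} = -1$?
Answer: $-367065916$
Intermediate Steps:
$r{\left(p \right)} = - p + 2 p^{2}$ ($r{\left(p \right)} = \left(p^{2} - p\right) + p p = \left(p^{2} - p\right) + p^{2} = - p + 2 p^{2}$)
$\left(31262 - 18738\right) \left(r{\left(-23 \right)} - 30390\right) = \left(31262 - 18738\right) \left(- 23 \left(-1 + 2 \left(-23\right)\right) - 30390\right) = 12524 \left(- 23 \left(-1 - 46\right) - 30390\right) = 12524 \left(\left(-23\right) \left(-47\right) - 30390\right) = 12524 \left(1081 - 30390\right) = 12524 \left(-29309\right) = -367065916$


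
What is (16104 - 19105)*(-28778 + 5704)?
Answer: 69245074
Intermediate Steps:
(16104 - 19105)*(-28778 + 5704) = -3001*(-23074) = 69245074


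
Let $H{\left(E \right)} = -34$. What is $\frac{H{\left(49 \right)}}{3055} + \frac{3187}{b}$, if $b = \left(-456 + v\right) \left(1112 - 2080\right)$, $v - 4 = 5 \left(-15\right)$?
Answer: $- \frac{7608339}{1558465480} \approx -0.0048819$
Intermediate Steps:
$v = -71$ ($v = 4 + 5 \left(-15\right) = 4 - 75 = -71$)
$b = 510136$ ($b = \left(-456 - 71\right) \left(1112 - 2080\right) = \left(-527\right) \left(-968\right) = 510136$)
$\frac{H{\left(49 \right)}}{3055} + \frac{3187}{b} = - \frac{34}{3055} + \frac{3187}{510136} = - \frac{7608339}{1558465480}$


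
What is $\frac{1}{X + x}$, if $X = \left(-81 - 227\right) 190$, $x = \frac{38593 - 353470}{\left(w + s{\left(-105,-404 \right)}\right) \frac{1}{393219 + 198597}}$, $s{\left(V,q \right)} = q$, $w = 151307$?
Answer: $- \frac{16767}{21686676688} \approx -7.7315 \cdot 10^{-7}$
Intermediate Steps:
$x = - \frac{20705471848}{16767}$ ($x = \frac{38593 - 353470}{\left(151307 - 404\right) \frac{1}{393219 + 198597}} = \frac{38593 - 353470}{150903 \cdot \frac{1}{591816}} = - \frac{314877}{150903 \cdot \frac{1}{591816}} = - \frac{314877}{\frac{50301}{197272}} = \left(-314877\right) \frac{197272}{50301} = - \frac{20705471848}{16767} \approx -1.2349 \cdot 10^{6}$)
$X = -58520$ ($X = \left(-81 - 227\right) 190 = \left(-308\right) 190 = -58520$)
$\frac{1}{X + x} = \frac{1}{-58520 - \frac{20705471848}{16767}} = \frac{1}{- \frac{21686676688}{16767}} = - \frac{16767}{21686676688}$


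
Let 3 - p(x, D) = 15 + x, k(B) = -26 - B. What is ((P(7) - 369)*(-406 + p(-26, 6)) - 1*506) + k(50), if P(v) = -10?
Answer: 147986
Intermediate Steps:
p(x, D) = -12 - x (p(x, D) = 3 - (15 + x) = 3 + (-15 - x) = -12 - x)
((P(7) - 369)*(-406 + p(-26, 6)) - 1*506) + k(50) = ((-10 - 369)*(-406 + (-12 - 1*(-26))) - 1*506) + (-26 - 1*50) = (-379*(-406 + (-12 + 26)) - 506) + (-26 - 50) = (-379*(-406 + 14) - 506) - 76 = (-379*(-392) - 506) - 76 = (148568 - 506) - 76 = 148062 - 76 = 147986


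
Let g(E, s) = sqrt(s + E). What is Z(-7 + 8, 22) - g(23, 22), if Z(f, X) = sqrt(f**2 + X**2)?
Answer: sqrt(485) - 3*sqrt(5) ≈ 15.315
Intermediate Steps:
g(E, s) = sqrt(E + s)
Z(f, X) = sqrt(X**2 + f**2)
Z(-7 + 8, 22) - g(23, 22) = sqrt(22**2 + (-7 + 8)**2) - sqrt(23 + 22) = sqrt(484 + 1**2) - sqrt(45) = sqrt(484 + 1) - 3*sqrt(5) = sqrt(485) - 3*sqrt(5)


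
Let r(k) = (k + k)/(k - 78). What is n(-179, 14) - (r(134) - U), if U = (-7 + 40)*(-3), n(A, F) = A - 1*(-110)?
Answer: -2419/14 ≈ -172.79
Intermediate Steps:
n(A, F) = 110 + A (n(A, F) = A + 110 = 110 + A)
U = -99 (U = 33*(-3) = -99)
r(k) = 2*k/(-78 + k) (r(k) = (2*k)/(-78 + k) = 2*k/(-78 + k))
n(-179, 14) - (r(134) - U) = (110 - 179) - (2*134/(-78 + 134) - 1*(-99)) = -69 - (2*134/56 + 99) = -69 - (2*134*(1/56) + 99) = -69 - (67/14 + 99) = -69 - 1*1453/14 = -69 - 1453/14 = -2419/14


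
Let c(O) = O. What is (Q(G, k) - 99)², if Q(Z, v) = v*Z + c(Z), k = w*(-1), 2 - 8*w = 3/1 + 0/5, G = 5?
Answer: 558009/64 ≈ 8718.9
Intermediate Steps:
w = -⅛ (w = ¼ - (3/1 + 0/5)/8 = ¼ - (3*1 + 0*(⅕))/8 = ¼ - (3 + 0)/8 = ¼ - ⅛*3 = ¼ - 3/8 = -⅛ ≈ -0.12500)
k = ⅛ (k = -⅛*(-1) = ⅛ ≈ 0.12500)
Q(Z, v) = Z + Z*v (Q(Z, v) = v*Z + Z = Z*v + Z = Z + Z*v)
(Q(G, k) - 99)² = (5*(1 + ⅛) - 99)² = (5*(9/8) - 99)² = (45/8 - 99)² = (-747/8)² = 558009/64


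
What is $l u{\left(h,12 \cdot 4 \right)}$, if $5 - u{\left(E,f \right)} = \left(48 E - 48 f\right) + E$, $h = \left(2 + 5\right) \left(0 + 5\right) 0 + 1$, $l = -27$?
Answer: $-61020$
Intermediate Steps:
$h = 1$ ($h = 7 \cdot 5 \cdot 0 + 1 = 35 \cdot 0 + 1 = 0 + 1 = 1$)
$u{\left(E,f \right)} = 5 - 49 E + 48 f$ ($u{\left(E,f \right)} = 5 - \left(\left(48 E - 48 f\right) + E\right) = 5 - \left(\left(- 48 f + 48 E\right) + E\right) = 5 - \left(- 48 f + 49 E\right) = 5 - 49 E + 48 f$)
$l u{\left(h,12 \cdot 4 \right)} = - 27 \left(5 - 49 + 48 \cdot 12 \cdot 4\right) = - 27 \left(5 - 49 + 48 \cdot 48\right) = - 27 \left(5 - 49 + 2304\right) = \left(-27\right) 2260 = -61020$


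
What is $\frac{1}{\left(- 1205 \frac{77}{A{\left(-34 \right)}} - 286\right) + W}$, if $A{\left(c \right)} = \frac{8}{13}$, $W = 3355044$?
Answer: $\frac{8}{25631859} \approx 3.1211 \cdot 10^{-7}$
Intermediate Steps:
$A{\left(c \right)} = \frac{8}{13}$ ($A{\left(c \right)} = 8 \cdot \frac{1}{13} = \frac{8}{13}$)
$\frac{1}{\left(- 1205 \frac{77}{A{\left(-34 \right)}} - 286\right) + W} = \frac{1}{\left(- 1205 \frac{77}{\frac{8}{13}} - 286\right) + 3355044} = \frac{1}{\left(- 1205 \cdot 77 \cdot \frac{13}{8} - 286\right) + 3355044} = \frac{1}{\left(\left(-1205\right) \frac{1001}{8} - 286\right) + 3355044} = \frac{1}{\left(- \frac{1206205}{8} - 286\right) + 3355044} = \frac{1}{- \frac{1208493}{8} + 3355044} = \frac{1}{\frac{25631859}{8}} = \frac{8}{25631859}$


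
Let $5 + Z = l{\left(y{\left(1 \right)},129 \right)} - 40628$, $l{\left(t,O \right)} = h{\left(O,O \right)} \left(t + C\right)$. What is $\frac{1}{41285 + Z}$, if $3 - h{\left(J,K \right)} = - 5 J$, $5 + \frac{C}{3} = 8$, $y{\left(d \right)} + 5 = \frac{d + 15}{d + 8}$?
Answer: $\frac{1}{4396} \approx 0.00022748$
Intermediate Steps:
$y{\left(d \right)} = -5 + \frac{15 + d}{8 + d}$ ($y{\left(d \right)} = -5 + \frac{d + 15}{d + 8} = -5 + \frac{15 + d}{8 + d}$)
$C = 9$ ($C = -15 + 3 \cdot 8 = -15 + 24 = 9$)
$h{\left(J,K \right)} = 3 + 5 J$ ($h{\left(J,K \right)} = 3 - - 5 J = 3 + 5 J$)
$l{\left(t,O \right)} = \left(3 + 5 O\right) \left(9 + t\right)$ ($l{\left(t,O \right)} = \left(3 + 5 O\right) \left(t + 9\right) = \left(3 + 5 O\right) \left(9 + t\right)$)
$Z = -36889$ ($Z = -5 - \left(40628 - \left(3 + 5 \cdot 129\right) \left(9 + \frac{-25 - 4}{8 + 1}\right)\right) = -5 - \left(40628 - \left(3 + 645\right) \left(9 + \frac{-25 - 4}{9}\right)\right) = -5 - \left(40628 - 648 \left(9 + \frac{1}{9} \left(-29\right)\right)\right) = -5 - \left(40628 - 648 \left(9 - \frac{29}{9}\right)\right) = -5 + \left(648 \cdot \frac{52}{9} - 40628\right) = -5 + \left(3744 - 40628\right) = -5 - 36884 = -36889$)
$\frac{1}{41285 + Z} = \frac{1}{41285 - 36889} = \frac{1}{4396}$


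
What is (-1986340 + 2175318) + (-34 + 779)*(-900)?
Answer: -481522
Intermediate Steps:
(-1986340 + 2175318) + (-34 + 779)*(-900) = 188978 + 745*(-900) = 188978 - 670500 = -481522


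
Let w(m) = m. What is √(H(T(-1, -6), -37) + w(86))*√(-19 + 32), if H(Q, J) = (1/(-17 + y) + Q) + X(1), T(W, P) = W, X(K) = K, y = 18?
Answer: √1131 ≈ 33.630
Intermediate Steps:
H(Q, J) = 2 + Q (H(Q, J) = (1/(-17 + 18) + Q) + 1 = (1/1 + Q) + 1 = (1 + Q) + 1 = 2 + Q)
√(H(T(-1, -6), -37) + w(86))*√(-19 + 32) = √((2 - 1) + 86)*√(-19 + 32) = √(1 + 86)*√13 = √87*√13 = √1131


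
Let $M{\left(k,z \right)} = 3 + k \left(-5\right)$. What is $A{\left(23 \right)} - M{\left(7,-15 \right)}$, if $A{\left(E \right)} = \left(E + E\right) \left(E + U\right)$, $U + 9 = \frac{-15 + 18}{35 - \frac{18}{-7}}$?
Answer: $\frac{178754}{263} \approx 679.67$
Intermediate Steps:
$M{\left(k,z \right)} = 3 - 5 k$
$U = - \frac{2346}{263}$ ($U = -9 + \frac{-15 + 18}{35 - \frac{18}{-7}} = -9 + \frac{3}{35 - - \frac{18}{7}} = -9 + \frac{3}{35 + \frac{18}{7}} = -9 + \frac{3}{\frac{263}{7}} = -9 + 3 \cdot \frac{7}{263} = -9 + \frac{21}{263} = - \frac{2346}{263} \approx -8.9202$)
$A{\left(E \right)} = 2 E \left(- \frac{2346}{263} + E\right)$ ($A{\left(E \right)} = \left(E + E\right) \left(E - \frac{2346}{263}\right) = 2 E \left(- \frac{2346}{263} + E\right)$)
$A{\left(23 \right)} - M{\left(7,-15 \right)} = \frac{2}{263} \cdot 23 \left(-2346 + 263 \cdot 23\right) - \left(3 - 35\right) = \frac{2}{263} \cdot 23 \left(-2346 + 6049\right) - \left(3 - 35\right) = \frac{2}{263} \cdot 23 \cdot 3703 - -32 = \frac{170338}{263} + 32 = \frac{178754}{263}$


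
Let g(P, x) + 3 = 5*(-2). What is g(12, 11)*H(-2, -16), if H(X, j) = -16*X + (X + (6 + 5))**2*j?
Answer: 16432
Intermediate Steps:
g(P, x) = -13 (g(P, x) = -3 + 5*(-2) = -3 - 10 = -13)
H(X, j) = -16*X + j*(11 + X)**2 (H(X, j) = -16*X + (X + 11)**2*j = -16*X + (11 + X)**2*j = -16*X + j*(11 + X)**2)
g(12, 11)*H(-2, -16) = -13*(-16*(-2) - 16*(11 - 2)**2) = -13*(32 - 16*9**2) = -13*(32 - 16*81) = -13*(32 - 1296) = -13*(-1264) = 16432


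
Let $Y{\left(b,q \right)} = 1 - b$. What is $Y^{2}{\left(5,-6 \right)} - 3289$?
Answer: $-3273$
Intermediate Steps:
$Y^{2}{\left(5,-6 \right)} - 3289 = \left(1 - 5\right)^{2} - 3289 = \left(-4\right)^{2} - 3289 = 16 - 3289 = -3273$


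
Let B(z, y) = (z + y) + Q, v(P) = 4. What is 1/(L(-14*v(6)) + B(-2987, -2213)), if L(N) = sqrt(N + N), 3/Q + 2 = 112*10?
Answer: -6499601446/33798050069897 - 4999696*I*sqrt(7)/33798050069897 ≈ -0.00019231 - 3.9138e-7*I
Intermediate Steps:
Q = 3/1118 (Q = 3/(-2 + 112*10) = 3/(-2 + 1120) = 3/1118 ≈ 0.0026834)
L(N) = sqrt(2)*sqrt(N) (L(N) = sqrt(2*N) = sqrt(2)*sqrt(N))
B(z, y) = 3/1118 + y + z (B(z, y) = (z + y) + 3/1118 = (y + z) + 3/1118 = 3/1118 + y + z)
1/(L(-14*v(6)) + B(-2987, -2213)) = 1/(sqrt(2)*sqrt(-14*4) + (3/1118 - 2213 - 2987)) = 1/(sqrt(2)*sqrt(-56) - 5813597/1118) = 1/(sqrt(2)*(2*I*sqrt(14)) - 5813597/1118) = 1/(4*I*sqrt(7) - 5813597/1118) = 1/(-5813597/1118 + 4*I*sqrt(7))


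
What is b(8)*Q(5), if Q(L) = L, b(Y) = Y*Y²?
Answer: 2560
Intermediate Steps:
b(Y) = Y³
b(8)*Q(5) = 8³*5 = 512*5 = 2560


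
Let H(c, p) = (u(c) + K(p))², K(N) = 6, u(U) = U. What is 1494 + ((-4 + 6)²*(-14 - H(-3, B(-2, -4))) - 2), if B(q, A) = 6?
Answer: 1400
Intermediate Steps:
H(c, p) = (6 + c)² (H(c, p) = (c + 6)² = (6 + c)²)
1494 + ((-4 + 6)²*(-14 - H(-3, B(-2, -4))) - 2) = 1494 + ((-4 + 6)²*(-14 - (6 - 3)²) - 2) = 1494 + (2²*(-14 - 1*3²) - 2) = 1494 + (4*(-14 - 1*9) - 2) = 1494 + (4*(-14 - 9) - 2) = 1494 + (4*(-23) - 2) = 1494 + (-92 - 2) = 1494 - 94 = 1400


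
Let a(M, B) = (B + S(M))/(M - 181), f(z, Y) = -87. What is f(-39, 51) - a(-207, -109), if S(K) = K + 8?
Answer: -8516/97 ≈ -87.794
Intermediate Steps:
S(K) = 8 + K
a(M, B) = (8 + B + M)/(-181 + M) (a(M, B) = (B + (8 + M))/(M - 181) = (8 + B + M)/(-181 + M))
f(-39, 51) - a(-207, -109) = -87 - (8 - 109 - 207)/(-181 - 207) = -87 - (-308)/(-388) = -87 - (-1)*(-308)/388 = -87 - 1*77/97 = -87 - 77/97 = -8516/97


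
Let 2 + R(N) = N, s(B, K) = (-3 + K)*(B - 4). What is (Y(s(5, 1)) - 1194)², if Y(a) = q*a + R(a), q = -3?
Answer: 1420864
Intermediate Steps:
s(B, K) = (-4 + B)*(-3 + K) (s(B, K) = (-3 + K)*(-4 + B) = (-4 + B)*(-3 + K))
R(N) = -2 + N
Y(a) = -2 - 2*a (Y(a) = -3*a + (-2 + a) = -2 - 2*a)
(Y(s(5, 1)) - 1194)² = ((-2 - 2*(12 - 4*1 - 3*5 + 5*1)) - 1194)² = ((-2 - 2*(12 - 4 - 15 + 5)) - 1194)² = ((-2 - 2*(-2)) - 1194)² = ((-2 + 4) - 1194)² = (2 - 1194)² = (-1192)² = 1420864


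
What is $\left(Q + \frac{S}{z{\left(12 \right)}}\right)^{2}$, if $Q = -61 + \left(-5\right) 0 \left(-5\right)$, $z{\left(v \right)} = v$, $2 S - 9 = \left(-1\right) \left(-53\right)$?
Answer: $\frac{491401}{144} \approx 3412.5$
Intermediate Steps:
$S = 31$ ($S = \frac{9}{2} + \frac{\left(-1\right) \left(-53\right)}{2} = \frac{9}{2} + \frac{1}{2} \cdot 53 = \frac{9}{2} + \frac{53}{2} = 31$)
$Q = -61$ ($Q = -61 + 0 \left(-5\right) = -61 + 0 = -61$)
$\left(Q + \frac{S}{z{\left(12 \right)}}\right)^{2} = \left(-61 + \frac{31}{12}\right)^{2} = \left(- \frac{701}{12}\right)^{2} = \frac{491401}{144}$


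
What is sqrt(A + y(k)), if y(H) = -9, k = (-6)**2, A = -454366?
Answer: 25*I*sqrt(727) ≈ 674.07*I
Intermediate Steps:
k = 36
sqrt(A + y(k)) = sqrt(-454366 - 9) = sqrt(-454375) = 25*I*sqrt(727)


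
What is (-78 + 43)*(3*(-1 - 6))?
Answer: 735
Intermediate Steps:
(-78 + 43)*(3*(-1 - 6)) = -105*(-7) = -35*(-21) = 735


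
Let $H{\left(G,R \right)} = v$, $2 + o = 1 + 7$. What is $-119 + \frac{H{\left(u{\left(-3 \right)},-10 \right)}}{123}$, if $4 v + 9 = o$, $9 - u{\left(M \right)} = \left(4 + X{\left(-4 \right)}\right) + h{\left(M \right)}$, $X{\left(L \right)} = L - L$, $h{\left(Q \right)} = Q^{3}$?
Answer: $- \frac{19517}{164} \approx -119.01$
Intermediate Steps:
$X{\left(L \right)} = 0$
$u{\left(M \right)} = 5 - M^{3}$ ($u{\left(M \right)} = 9 - \left(\left(4 + 0\right) + M^{3}\right) = 9 - \left(4 + M^{3}\right) = 5 - M^{3}$)
$o = 6$ ($o = -2 + \left(1 + 7\right) = -2 + 8 = 6$)
$v = - \frac{3}{4}$ ($v = - \frac{9}{4} + \frac{1}{4} \cdot 6 = - \frac{9}{4} + \frac{3}{2} = - \frac{3}{4} \approx -0.75$)
$H{\left(G,R \right)} = - \frac{3}{4}$
$-119 + \frac{H{\left(u{\left(-3 \right)},-10 \right)}}{123} = -119 + \frac{1}{123} \left(- \frac{3}{4}\right) = -119 - \frac{1}{164} = - \frac{19517}{164}$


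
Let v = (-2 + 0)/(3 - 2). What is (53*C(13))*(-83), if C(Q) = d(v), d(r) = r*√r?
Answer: 8798*I*√2 ≈ 12442.0*I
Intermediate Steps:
v = -2 (v = -2/1 = -2*1 = -2)
d(r) = r^(3/2)
C(Q) = -2*I*√2 (C(Q) = (-2)^(3/2) = -2*I*√2)
(53*C(13))*(-83) = (53*(-2*I*√2))*(-83) = -106*I*√2*(-83) = 8798*I*√2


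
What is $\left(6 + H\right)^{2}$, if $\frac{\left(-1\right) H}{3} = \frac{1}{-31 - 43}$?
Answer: $\frac{199809}{5476} \approx 36.488$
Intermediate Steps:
$H = \frac{3}{74}$ ($H = - \frac{3}{-31 - 43} = - \frac{3}{-74} = \left(-3\right) \left(- \frac{1}{74}\right) = \frac{3}{74} \approx 0.040541$)
$\left(6 + H\right)^{2} = \left(6 + \frac{3}{74}\right)^{2} = \left(\frac{447}{74}\right)^{2} = \frac{199809}{5476}$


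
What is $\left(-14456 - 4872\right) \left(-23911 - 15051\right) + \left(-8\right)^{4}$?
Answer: $753061632$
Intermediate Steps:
$\left(-14456 - 4872\right) \left(-23911 - 15051\right) + \left(-8\right)^{4} = \left(-19328\right) \left(-38962\right) + 4096 = 753057536 + 4096 = 753061632$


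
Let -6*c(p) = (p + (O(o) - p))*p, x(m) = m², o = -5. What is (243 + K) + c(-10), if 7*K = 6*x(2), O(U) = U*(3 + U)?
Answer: 5525/21 ≈ 263.10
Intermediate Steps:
K = 24/7 (K = (6*2²)/7 = (6*4)/7 = (⅐)*24 = 24/7 ≈ 3.4286)
c(p) = -5*p/3 (c(p) = -(p + (-5*(3 - 5) - p))*p/6 = -(p + (-5*(-2) - p))*p/6 = -(p + (10 - p))*p/6 = -5*p/3)
(243 + K) + c(-10) = (243 + 24/7) - 5/3*(-10) = 1725/7 + 50/3 = 5525/21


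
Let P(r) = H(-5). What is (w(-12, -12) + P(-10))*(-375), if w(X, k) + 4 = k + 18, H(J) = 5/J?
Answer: -375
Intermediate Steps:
w(X, k) = 14 + k (w(X, k) = -4 + (k + 18) = -4 + (18 + k) = 14 + k)
P(r) = -1 (P(r) = 5/(-5) = 5*(-1/5) = -1)
(w(-12, -12) + P(-10))*(-375) = ((14 - 12) - 1)*(-375) = (2 - 1)*(-375) = 1*(-375) = -375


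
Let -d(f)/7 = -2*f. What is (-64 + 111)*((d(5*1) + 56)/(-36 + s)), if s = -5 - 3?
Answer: -2961/22 ≈ -134.59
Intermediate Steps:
d(f) = 14*f (d(f) = -(-14)*f = 14*f)
s = -8
(-64 + 111)*((d(5*1) + 56)/(-36 + s)) = (-64 + 111)*((14*(5*1) + 56)/(-36 - 8)) = 47*((14*5 + 56)/(-44)) = 47*((70 + 56)*(-1/44)) = 47*(126*(-1/44)) = 47*(-63/22) = -2961/22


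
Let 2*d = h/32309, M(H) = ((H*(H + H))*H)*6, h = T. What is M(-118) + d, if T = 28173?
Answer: -1274033273139/64618 ≈ -1.9716e+7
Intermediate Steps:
h = 28173
M(H) = 12*H³ (M(H) = ((H*(2*H))*H)*6 = ((2*H²)*H)*6 = (2*H³)*6 = 12*H³)
d = 28173/64618 (d = (28173/32309)/2 = (28173*(1/32309))/2 = (½)*(28173/32309) = 28173/64618 ≈ 0.43599)
M(-118) + d = 12*(-118)³ + 28173/64618 = 12*(-1643032) + 28173/64618 = -19716384 + 28173/64618 = -1274033273139/64618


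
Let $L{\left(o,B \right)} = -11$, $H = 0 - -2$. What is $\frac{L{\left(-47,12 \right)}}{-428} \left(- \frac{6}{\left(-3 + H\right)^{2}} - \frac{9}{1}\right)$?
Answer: $- \frac{165}{428} \approx -0.38551$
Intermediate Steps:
$H = 2$ ($H = 0 + 2 = 2$)
$\frac{L{\left(-47,12 \right)}}{-428} \left(- \frac{6}{\left(-3 + H\right)^{2}} - \frac{9}{1}\right) = - \frac{11}{-428} \left(- \frac{6}{\left(-3 + 2\right)^{2}} - \frac{9}{1}\right) = \left(-11\right) \left(- \frac{1}{428}\right) \left(- \frac{6}{\left(-1\right)^{2}} - 9\right) = \frac{11 \left(- \frac{6}{1} - 9\right)}{428} = \frac{11 \left(\left(-6\right) 1 - 9\right)}{428} = \frac{11 \left(-6 - 9\right)}{428} = \frac{11}{428} \left(-15\right) = - \frac{165}{428}$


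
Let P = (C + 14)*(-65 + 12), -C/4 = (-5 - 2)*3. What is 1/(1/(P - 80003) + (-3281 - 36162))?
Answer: -85197/3360425272 ≈ -2.5353e-5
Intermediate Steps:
C = 84 (C = -4*(-5 - 2)*3 = -(-28)*3 = -4*(-21) = 84)
P = -5194 (P = (84 + 14)*(-65 + 12) = 98*(-53) = -5194)
1/(1/(P - 80003) + (-3281 - 36162)) = 1/(1/(-5194 - 80003) + (-3281 - 36162)) = 1/(1/(-85197) - 39443) = 1/(-1/85197 - 39443) = 1/(-3360425272/85197) = -85197/3360425272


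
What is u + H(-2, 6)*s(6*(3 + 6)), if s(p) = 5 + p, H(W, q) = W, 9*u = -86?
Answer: -1148/9 ≈ -127.56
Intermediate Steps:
u = -86/9 (u = (⅑)*(-86) = -86/9 ≈ -9.5556)
u + H(-2, 6)*s(6*(3 + 6)) = -86/9 - 2*(5 + 6*(3 + 6)) = -86/9 - 2*(5 + 6*9) = -86/9 - 2*(5 + 54) = -86/9 - 2*59 = -86/9 - 118 = -1148/9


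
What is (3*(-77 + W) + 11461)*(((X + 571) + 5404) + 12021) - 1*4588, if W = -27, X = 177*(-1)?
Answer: 198659443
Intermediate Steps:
X = -177
(3*(-77 + W) + 11461)*(((X + 571) + 5404) + 12021) - 1*4588 = (3*(-77 - 27) + 11461)*(((-177 + 571) + 5404) + 12021) - 1*4588 = (3*(-104) + 11461)*((394 + 5404) + 12021) - 4588 = (-312 + 11461)*(5798 + 12021) - 4588 = 11149*17819 - 4588 = 198664031 - 4588 = 198659443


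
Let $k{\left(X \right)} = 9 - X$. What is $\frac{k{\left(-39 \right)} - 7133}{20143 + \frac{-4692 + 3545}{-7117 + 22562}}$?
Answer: $- \frac{109427825}{311107488} \approx -0.35174$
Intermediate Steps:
$\frac{k{\left(-39 \right)} - 7133}{20143 + \frac{-4692 + 3545}{-7117 + 22562}} = \frac{\left(9 - -39\right) - 7133}{20143 + \frac{-4692 + 3545}{-7117 + 22562}} = \frac{\left(9 + 39\right) - 7133}{20143 - \frac{1147}{15445}} = \frac{48 - 7133}{20143 - \frac{1147}{15445}} = - \frac{7085}{20143 - \frac{1147}{15445}} = - \frac{7085}{\frac{311107488}{15445}} = \left(-7085\right) \frac{15445}{311107488} = - \frac{109427825}{311107488}$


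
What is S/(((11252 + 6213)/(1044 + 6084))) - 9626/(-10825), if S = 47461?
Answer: 732457470938/37811725 ≈ 19371.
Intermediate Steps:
S/(((11252 + 6213)/(1044 + 6084))) - 9626/(-10825) = 47461/(((11252 + 6213)/(1044 + 6084))) - 9626/(-10825) = 47461/((17465/7128)) - 9626*(-1/10825) = 47461/((17465*(1/7128))) + 9626/10825 = 47461/(17465/7128) + 9626/10825 = 47461*(7128/17465) + 9626/10825 = 338302008/17465 + 9626/10825 = 732457470938/37811725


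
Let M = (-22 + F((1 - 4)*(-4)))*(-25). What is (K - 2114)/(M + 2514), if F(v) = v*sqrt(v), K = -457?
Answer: -984693/1038512 - 192825*sqrt(3)/1038512 ≈ -1.2698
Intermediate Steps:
F(v) = v**(3/2)
M = 550 - 600*sqrt(3) (M = (-22 + ((1 - 4)*(-4))**(3/2))*(-25) = (-22 + (-3*(-4))**(3/2))*(-25) = (-22 + 12**(3/2))*(-25) = (-22 + 24*sqrt(3))*(-25) = 550 - 600*sqrt(3) ≈ -489.23)
(K - 2114)/(M + 2514) = (-457 - 2114)/((550 - 600*sqrt(3)) + 2514) = -2571/(3064 - 600*sqrt(3))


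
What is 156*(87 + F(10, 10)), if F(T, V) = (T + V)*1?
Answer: 16692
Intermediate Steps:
F(T, V) = T + V
156*(87 + F(10, 10)) = 156*(87 + (10 + 10)) = 156*(87 + 20) = 156*107 = 16692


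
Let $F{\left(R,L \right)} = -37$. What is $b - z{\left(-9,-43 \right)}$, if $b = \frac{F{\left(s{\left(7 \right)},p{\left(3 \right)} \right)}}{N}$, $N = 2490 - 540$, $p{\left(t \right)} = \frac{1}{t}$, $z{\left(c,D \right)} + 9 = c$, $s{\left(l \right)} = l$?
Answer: $\frac{35063}{1950} \approx 17.981$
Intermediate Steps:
$z{\left(c,D \right)} = -9 + c$
$N = 1950$
$b = - \frac{37}{1950} \approx -0.018974$
$b - z{\left(-9,-43 \right)} = - \frac{37}{1950} - \left(-9 - 9\right) = - \frac{37}{1950} - -18 = - \frac{37}{1950} + 18 = \frac{35063}{1950}$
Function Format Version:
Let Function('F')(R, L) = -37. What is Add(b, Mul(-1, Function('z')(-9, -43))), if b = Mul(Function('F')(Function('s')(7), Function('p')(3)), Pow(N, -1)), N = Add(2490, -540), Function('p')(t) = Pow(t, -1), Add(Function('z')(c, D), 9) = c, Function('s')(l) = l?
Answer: Rational(35063, 1950) ≈ 17.981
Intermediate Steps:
Function('z')(c, D) = Add(-9, c)
N = 1950
b = Rational(-37, 1950) (b = Mul(-37, Pow(1950, -1)) = Mul(-37, Rational(1, 1950)) = Rational(-37, 1950) ≈ -0.018974)
Add(b, Mul(-1, Function('z')(-9, -43))) = Add(Rational(-37, 1950), Mul(-1, Add(-9, -9))) = Add(Rational(-37, 1950), Mul(-1, -18)) = Add(Rational(-37, 1950), 18) = Rational(35063, 1950)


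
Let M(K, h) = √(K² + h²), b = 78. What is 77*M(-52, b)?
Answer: 2002*√13 ≈ 7218.3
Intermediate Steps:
77*M(-52, b) = 77*√((-52)² + 78²) = 77*√(2704 + 6084) = 77*√8788 = 77*(26*√13) = 2002*√13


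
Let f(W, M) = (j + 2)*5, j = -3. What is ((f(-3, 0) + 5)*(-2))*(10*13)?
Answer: 0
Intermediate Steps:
f(W, M) = -5 (f(W, M) = (-3 + 2)*5 = -1*5 = -5)
((f(-3, 0) + 5)*(-2))*(10*13) = ((-5 + 5)*(-2))*(10*13) = (0*(-2))*130 = 0*130 = 0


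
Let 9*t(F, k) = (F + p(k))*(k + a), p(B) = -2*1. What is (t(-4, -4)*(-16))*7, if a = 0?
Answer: -896/3 ≈ -298.67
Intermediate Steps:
p(B) = -2
t(F, k) = k*(-2 + F)/9 (t(F, k) = ((F - 2)*(k + 0))/9 = ((-2 + F)*k)/9 = (k*(-2 + F))/9 = k*(-2 + F)/9)
(t(-4, -4)*(-16))*7 = (((⅑)*(-4)*(-2 - 4))*(-16))*7 = (((⅑)*(-4)*(-6))*(-16))*7 = ((8/3)*(-16))*7 = -128/3*7 = -896/3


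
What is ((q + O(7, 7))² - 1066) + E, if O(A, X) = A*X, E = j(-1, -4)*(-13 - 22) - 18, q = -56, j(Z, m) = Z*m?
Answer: -1175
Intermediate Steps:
E = -158 (E = (-1*(-4))*(-13 - 22) - 18 = 4*(-35) - 18 = -140 - 18 = -158)
((q + O(7, 7))² - 1066) + E = ((-56 + 7*7)² - 1066) - 158 = ((-56 + 49)² - 1066) - 158 = ((-7)² - 1066) - 158 = (49 - 1066) - 158 = -1017 - 158 = -1175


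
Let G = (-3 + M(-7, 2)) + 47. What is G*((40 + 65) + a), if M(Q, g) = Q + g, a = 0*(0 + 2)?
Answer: 4095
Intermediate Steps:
a = 0 (a = 0*2 = 0)
G = 39 (G = (-3 + (-7 + 2)) + 47 = (-3 - 5) + 47 = -8 + 47 = 39)
G*((40 + 65) + a) = 39*((40 + 65) + 0) = 39*(105 + 0) = 39*105 = 4095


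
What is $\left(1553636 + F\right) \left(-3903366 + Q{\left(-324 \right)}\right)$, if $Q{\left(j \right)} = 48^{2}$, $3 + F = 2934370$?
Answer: $-17507977959186$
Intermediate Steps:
$F = 2934367$ ($F = -3 + 2934370 = 2934367$)
$Q{\left(j \right)} = 2304$
$\left(1553636 + F\right) \left(-3903366 + Q{\left(-324 \right)}\right) = \left(1553636 + 2934367\right) \left(-3903366 + 2304\right) = 4488003 \left(-3901062\right) = -17507977959186$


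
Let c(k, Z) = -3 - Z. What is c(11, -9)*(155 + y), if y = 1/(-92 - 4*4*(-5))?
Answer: 1859/2 ≈ 929.50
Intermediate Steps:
y = -1/12 (y = 1/(-92 - 16*(-5)) = 1/(-92 + 80) = 1/(-12) = -1/12 ≈ -0.083333)
c(11, -9)*(155 + y) = (-3 - 1*(-9))*(155 - 1/12) = (-3 + 9)*(1859/12) = 6*(1859/12) = 1859/2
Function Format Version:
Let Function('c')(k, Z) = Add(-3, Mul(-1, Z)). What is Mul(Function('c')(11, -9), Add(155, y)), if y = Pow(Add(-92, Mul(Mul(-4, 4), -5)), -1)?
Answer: Rational(1859, 2) ≈ 929.50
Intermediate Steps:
y = Rational(-1, 12) (y = Pow(Add(-92, Mul(-16, -5)), -1) = Pow(Add(-92, 80), -1) = Pow(-12, -1) = Rational(-1, 12) ≈ -0.083333)
Mul(Function('c')(11, -9), Add(155, y)) = Mul(Add(-3, Mul(-1, -9)), Add(155, Rational(-1, 12))) = Mul(Add(-3, 9), Rational(1859, 12)) = Mul(6, Rational(1859, 12)) = Rational(1859, 2)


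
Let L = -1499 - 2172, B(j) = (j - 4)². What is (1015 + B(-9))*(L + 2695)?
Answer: -1155584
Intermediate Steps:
B(j) = (-4 + j)²
L = -3671
(1015 + B(-9))*(L + 2695) = (1015 + (-4 - 9)²)*(-3671 + 2695) = (1015 + (-13)²)*(-976) = (1015 + 169)*(-976) = 1184*(-976) = -1155584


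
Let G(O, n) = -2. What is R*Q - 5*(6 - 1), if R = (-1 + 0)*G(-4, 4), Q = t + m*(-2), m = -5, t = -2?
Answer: -9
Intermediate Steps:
Q = 8 (Q = -2 - 5*(-2) = -2 + 10 = 8)
R = 2 (R = (-1 + 0)*(-2) = -1*(-2) = 2)
R*Q - 5*(6 - 1) = 2*8 - 5*(6 - 1) = 16 - 5*5 = 16 - 25 = -9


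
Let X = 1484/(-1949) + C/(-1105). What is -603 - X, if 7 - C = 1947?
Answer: -260157835/430729 ≈ -603.99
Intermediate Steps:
C = -1940 (C = 7 - 1*1947 = 7 - 1947 = -1940)
X = 428248/430729 (X = 1484/(-1949) - 1940/(-1105) = 1484*(-1/1949) - 1940*(-1/1105) = -1484/1949 + 388/221 = 428248/430729 ≈ 0.99424)
-603 - X = -603 - 1*428248/430729 = -603 - 428248/430729 = -260157835/430729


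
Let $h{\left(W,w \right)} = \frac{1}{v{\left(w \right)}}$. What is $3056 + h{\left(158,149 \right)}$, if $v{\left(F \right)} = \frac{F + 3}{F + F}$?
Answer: $\frac{232405}{76} \approx 3058.0$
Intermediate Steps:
$v{\left(F \right)} = \frac{3 + F}{2 F}$
$h{\left(W,w \right)} = \frac{2 w}{3 + w}$ ($h{\left(W,w \right)} = \frac{1}{\frac{1}{2} \frac{1}{w} \left(3 + w\right)} = \frac{2 w}{3 + w}$)
$3056 + h{\left(158,149 \right)} = 3056 + 2 \cdot 149 \frac{1}{3 + 149} = 3056 + 2 \cdot 149 \cdot \frac{1}{152} = 3056 + \frac{149}{76} = \frac{232405}{76}$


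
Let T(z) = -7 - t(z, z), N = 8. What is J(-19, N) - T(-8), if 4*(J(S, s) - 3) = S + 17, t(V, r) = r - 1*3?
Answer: -3/2 ≈ -1.5000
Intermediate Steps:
t(V, r) = -3 + r (t(V, r) = r - 3 = -3 + r)
J(S, s) = 29/4 + S/4 (J(S, s) = 3 + (S + 17)/4 = 3 + (17 + S)/4 = 3 + (17/4 + S/4) = 29/4 + S/4)
T(z) = -4 - z (T(z) = -7 - (-3 + z) = -7 + (3 - z) = -4 - z)
J(-19, N) - T(-8) = (29/4 + (1/4)*(-19)) - (-4 - 1*(-8)) = (29/4 - 19/4) - (-4 + 8) = 5/2 - 1*4 = 5/2 - 4 = -3/2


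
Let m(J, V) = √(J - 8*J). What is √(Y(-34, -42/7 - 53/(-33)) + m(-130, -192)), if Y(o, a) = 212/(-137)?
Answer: √(-29044 + 18769*√910)/137 ≈ 5.3496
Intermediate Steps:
m(J, V) = √7*√(-J) (m(J, V) = √(-7*J) = √7*√(-J))
Y(o, a) = -212/137 (Y(o, a) = 212*(-1/137) = -212/137)
√(Y(-34, -42/7 - 53/(-33)) + m(-130, -192)) = √(-212/137 + √7*√(-1*(-130))) = √(-212/137 + √7*√130) = √(-212/137 + √910)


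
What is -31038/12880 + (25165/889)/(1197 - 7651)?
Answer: -910244593/377042680 ≈ -2.4142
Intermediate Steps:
-31038/12880 + (25165/889)/(1197 - 7651) = -31038*1/12880 + (25165*(1/889))/(-6454) = -2217/920 + (3595/127)*(-1/6454) = -2217/920 - 3595/819658 = -910244593/377042680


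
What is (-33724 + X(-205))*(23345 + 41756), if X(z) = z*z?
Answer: 540403401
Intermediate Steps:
X(z) = z**2
(-33724 + X(-205))*(23345 + 41756) = (-33724 + (-205)**2)*(23345 + 41756) = (-33724 + 42025)*65101 = 8301*65101 = 540403401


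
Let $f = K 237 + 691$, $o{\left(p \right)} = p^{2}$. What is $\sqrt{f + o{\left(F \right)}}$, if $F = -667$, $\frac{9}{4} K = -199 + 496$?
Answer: $8 \sqrt{7451} \approx 690.55$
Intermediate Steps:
$K = 132$ ($K = \frac{4 \left(-199 + 496\right)}{9} = \frac{4}{9} \cdot 297 = 132$)
$f = 31975$ ($f = 132 \cdot 237 + 691 = 31284 + 691 = 31975$)
$\sqrt{f + o{\left(F \right)}} = \sqrt{31975 + \left(-667\right)^{2}} = \sqrt{31975 + 444889} = \sqrt{476864} = 8 \sqrt{7451}$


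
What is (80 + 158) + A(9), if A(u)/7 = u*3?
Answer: 427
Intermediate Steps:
A(u) = 21*u (A(u) = 7*(u*3) = 7*(3*u) = 21*u)
(80 + 158) + A(9) = (80 + 158) + 21*9 = 238 + 189 = 427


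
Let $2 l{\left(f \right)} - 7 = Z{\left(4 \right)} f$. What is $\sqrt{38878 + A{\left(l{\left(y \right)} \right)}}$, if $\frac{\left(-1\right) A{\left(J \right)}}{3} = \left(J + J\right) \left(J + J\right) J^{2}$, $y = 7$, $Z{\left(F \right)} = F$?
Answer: $\frac{i \sqrt{4346363}}{2} \approx 1042.4 i$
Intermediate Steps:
$l{\left(f \right)} = \frac{7}{2} + 2 f$ ($l{\left(f \right)} = \frac{7}{2} + \frac{4 f}{2} = \frac{7}{2} + 2 f$)
$A{\left(J \right)} = - 12 J^{4}$ ($A{\left(J \right)} = - 3 \left(J + J\right) \left(J + J\right) J^{2} = - 3 \cdot 2 J 2 J J^{2} = - 3 \cdot 4 J^{2} J^{2} = - 3 \cdot 4 J^{4} = - 12 J^{4}$)
$\sqrt{38878 + A{\left(l{\left(y \right)} \right)}} = \sqrt{38878 - 12 \left(\frac{7}{2} + 2 \cdot 7\right)^{4}} = \sqrt{38878 - 12 \left(\frac{7}{2} + 14\right)^{4}} = \sqrt{38878 - 12 \left(\frac{35}{2}\right)^{4}} = \sqrt{38878 - \frac{4501875}{4}} = \sqrt{- \frac{4346363}{4}} = \frac{i \sqrt{4346363}}{2}$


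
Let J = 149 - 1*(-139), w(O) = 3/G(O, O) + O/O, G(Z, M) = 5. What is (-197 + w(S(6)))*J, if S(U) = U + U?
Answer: -281376/5 ≈ -56275.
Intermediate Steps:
S(U) = 2*U
w(O) = 8/5 (w(O) = 3/5 + O/O = 3*(⅕) + 1 = ⅗ + 1 = 8/5)
J = 288 (J = 149 + 139 = 288)
(-197 + w(S(6)))*J = (-197 + 8/5)*288 = -977/5*288 = -281376/5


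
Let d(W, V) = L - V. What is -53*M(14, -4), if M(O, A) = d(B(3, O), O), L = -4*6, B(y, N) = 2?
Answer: 2014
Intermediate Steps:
L = -24
d(W, V) = -24 - V
M(O, A) = -24 - O
-53*M(14, -4) = -53*(-24 - 1*14) = -53*(-24 - 14) = -53*(-38) = 2014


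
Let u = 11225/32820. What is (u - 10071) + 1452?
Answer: -56572871/6564 ≈ -8618.7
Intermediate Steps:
u = 2245/6564 (u = 11225*(1/32820) = 2245/6564 ≈ 0.34202)
(u - 10071) + 1452 = (2245/6564 - 10071) + 1452 = -66103799/6564 + 1452 = -56572871/6564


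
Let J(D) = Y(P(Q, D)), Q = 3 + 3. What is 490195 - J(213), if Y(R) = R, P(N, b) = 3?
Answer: 490192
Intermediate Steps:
Q = 6
J(D) = 3
490195 - J(213) = 490195 - 1*3 = 490195 - 3 = 490192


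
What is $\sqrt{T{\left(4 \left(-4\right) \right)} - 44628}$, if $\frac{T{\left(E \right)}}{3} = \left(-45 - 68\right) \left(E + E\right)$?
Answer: $2 i \sqrt{8445} \approx 183.79 i$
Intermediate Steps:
$T{\left(E \right)} = - 678 E$ ($T{\left(E \right)} = 3 \left(-45 - 68\right) \left(E + E\right) = 3 \left(- 113 \cdot 2 E\right) = 3 \left(- 226 E\right) = - 678 E$)
$\sqrt{T{\left(4 \left(-4\right) \right)} - 44628} = \sqrt{- 678 \cdot 4 \left(-4\right) - 44628} = \sqrt{\left(-678\right) \left(-16\right) - 44628} = \sqrt{10848 - 44628} = \sqrt{-33780} = 2 i \sqrt{8445}$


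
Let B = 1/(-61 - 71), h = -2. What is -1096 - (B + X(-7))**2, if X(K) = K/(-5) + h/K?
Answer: -23453571409/21344400 ≈ -1098.8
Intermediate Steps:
X(K) = -2/K - K/5 (X(K) = K/(-5) - 2/K = K*(-1/5) - 2/K = -K/5 - 2/K = -2/K - K/5)
B = -1/132 (B = 1/(-132) = -1/132 ≈ -0.0075758)
-1096 - (B + X(-7))**2 = -1096 - (-1/132 + (-2/(-7) - 1/5*(-7)))**2 = -1096 - (-1/132 + (-2*(-1/7) + 7/5))**2 = -1096 - (-1/132 + (2/7 + 7/5))**2 = -1096 - (-1/132 + 59/35)**2 = -1096 - (7753/4620)**2 = -1096 - 1*60109009/21344400 = -1096 - 60109009/21344400 = -23453571409/21344400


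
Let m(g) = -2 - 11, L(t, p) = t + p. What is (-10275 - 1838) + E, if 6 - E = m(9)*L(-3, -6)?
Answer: -12224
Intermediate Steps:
L(t, p) = p + t
m(g) = -13
E = -111 (E = 6 - (-13)*(-6 - 3) = 6 - (-13)*(-9) = 6 - 1*117 = 6 - 117 = -111)
(-10275 - 1838) + E = (-10275 - 1838) - 111 = -12113 - 111 = -12224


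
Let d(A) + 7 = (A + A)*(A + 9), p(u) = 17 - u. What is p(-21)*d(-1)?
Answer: -874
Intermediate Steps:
d(A) = -7 + 2*A*(9 + A) (d(A) = -7 + (A + A)*(A + 9) = -7 + (2*A)*(9 + A) = -7 + 2*A*(9 + A))
p(-21)*d(-1) = (17 - 1*(-21))*(-7 + 2*(-1)² + 18*(-1)) = (17 + 21)*(-7 + 2*1 - 18) = 38*(-7 + 2 - 18) = 38*(-23) = -874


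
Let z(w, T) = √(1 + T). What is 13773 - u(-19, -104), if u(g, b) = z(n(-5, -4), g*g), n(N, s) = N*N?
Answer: 13773 - √362 ≈ 13754.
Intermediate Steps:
n(N, s) = N²
u(g, b) = √(1 + g²) (u(g, b) = √(1 + g*g) = √(1 + g²))
13773 - u(-19, -104) = 13773 - √(1 + (-19)²) = 13773 - √(1 + 361) = 13773 - √362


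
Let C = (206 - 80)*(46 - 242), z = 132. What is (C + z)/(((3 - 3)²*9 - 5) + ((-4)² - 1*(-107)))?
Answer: -12282/59 ≈ -208.17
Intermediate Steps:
C = -24696 (C = 126*(-196) = -24696)
(C + z)/(((3 - 3)²*9 - 5) + ((-4)² - 1*(-107))) = (-24696 + 132)/(((3 - 3)²*9 - 5) + ((-4)² - 1*(-107))) = -24564/((0²*9 - 5) + (16 + 107)) = -24564/((0*9 - 5) + 123) = -24564/((0 - 5) + 123) = -24564/(-5 + 123) = -24564/118 = -24564*1/118 = -12282/59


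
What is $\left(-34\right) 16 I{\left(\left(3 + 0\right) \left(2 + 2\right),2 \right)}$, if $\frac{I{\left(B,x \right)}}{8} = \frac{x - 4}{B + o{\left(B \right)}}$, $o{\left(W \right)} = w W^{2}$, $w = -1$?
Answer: $- \frac{2176}{33} \approx -65.939$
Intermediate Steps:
$o{\left(W \right)} = - W^{2}$
$I{\left(B,x \right)} = \frac{8 \left(-4 + x\right)}{B - B^{2}}$ ($I{\left(B,x \right)} = 8 \frac{x - 4}{B - B^{2}} = 8 \frac{-4 + x}{B - B^{2}} = \frac{8 \left(-4 + x\right)}{B - B^{2}}$)
$\left(-34\right) 16 I{\left(\left(3 + 0\right) \left(2 + 2\right),2 \right)} = \left(-34\right) 16 \frac{8 \left(4 - 2\right)}{\left(3 + 0\right) \left(2 + 2\right) \left(-1 + \left(3 + 0\right) \left(2 + 2\right)\right)} = - 544 \frac{8 \left(4 - 2\right)}{3 \cdot 4 \left(-1 + 3 \cdot 4\right)} = - 544 \cdot 8 \cdot \frac{1}{12} \frac{1}{-1 + 12} \cdot 2 = - 544 \cdot 8 \cdot \frac{1}{12} \cdot \frac{1}{11} \cdot 2 = \left(-544\right) \frac{4}{33} = - \frac{2176}{33}$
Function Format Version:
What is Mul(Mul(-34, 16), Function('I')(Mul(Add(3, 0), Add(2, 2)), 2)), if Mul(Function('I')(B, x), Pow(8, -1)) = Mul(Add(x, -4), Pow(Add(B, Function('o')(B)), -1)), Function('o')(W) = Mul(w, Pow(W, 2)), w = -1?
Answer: Rational(-2176, 33) ≈ -65.939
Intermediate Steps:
Function('o')(W) = Mul(-1, Pow(W, 2))
Function('I')(B, x) = Mul(8, Pow(Add(B, Mul(-1, Pow(B, 2))), -1), Add(-4, x)) (Function('I')(B, x) = Mul(8, Mul(Add(x, -4), Pow(Add(B, Mul(-1, Pow(B, 2))), -1))) = Mul(8, Mul(Add(-4, x), Pow(Add(B, Mul(-1, Pow(B, 2))), -1))) = Mul(8, Mul(Pow(Add(B, Mul(-1, Pow(B, 2))), -1), Add(-4, x))) = Mul(8, Pow(Add(B, Mul(-1, Pow(B, 2))), -1), Add(-4, x)))
Mul(Mul(-34, 16), Function('I')(Mul(Add(3, 0), Add(2, 2)), 2)) = Mul(Mul(-34, 16), Mul(8, Pow(Mul(Add(3, 0), Add(2, 2)), -1), Pow(Add(-1, Mul(Add(3, 0), Add(2, 2))), -1), Add(4, Mul(-1, 2)))) = Mul(-544, Mul(8, Pow(Mul(3, 4), -1), Pow(Add(-1, Mul(3, 4)), -1), Add(4, -2))) = Mul(-544, Mul(8, Pow(12, -1), Pow(Add(-1, 12), -1), 2)) = Mul(-544, Mul(8, Rational(1, 12), Pow(11, -1), 2)) = Mul(-544, Mul(8, Rational(1, 12), Rational(1, 11), 2)) = Mul(-544, Rational(4, 33)) = Rational(-2176, 33)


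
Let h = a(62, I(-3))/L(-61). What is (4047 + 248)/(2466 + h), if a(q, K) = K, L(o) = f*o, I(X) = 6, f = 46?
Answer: 1205177/691959 ≈ 1.7417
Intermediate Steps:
L(o) = 46*o
h = -3/1403 (h = 6/((46*(-61))) = 6/(-2806) = 6*(-1/2806) = -3/1403 ≈ -0.0021383)
(4047 + 248)/(2466 + h) = (4047 + 248)/(2466 - 3/1403) = 4295/(3459795/1403) = 4295*(1403/3459795) = 1205177/691959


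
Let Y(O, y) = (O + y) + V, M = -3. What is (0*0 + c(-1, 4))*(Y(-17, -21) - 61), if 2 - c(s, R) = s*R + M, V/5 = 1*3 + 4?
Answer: -576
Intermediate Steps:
V = 35 (V = 5*(1*3 + 4) = 5*(3 + 4) = 5*7 = 35)
Y(O, y) = 35 + O + y (Y(O, y) = (O + y) + 35 = 35 + O + y)
c(s, R) = 5 - R*s (c(s, R) = 2 - (s*R - 3) = 2 - (R*s - 3) = 2 - (-3 + R*s) = 2 + (3 - R*s) = 5 - R*s)
(0*0 + c(-1, 4))*(Y(-17, -21) - 61) = (0*0 + (5 - 1*4*(-1)))*((35 - 17 - 21) - 61) = (0 + (5 + 4))*(-3 - 61) = (0 + 9)*(-64) = 9*(-64) = -576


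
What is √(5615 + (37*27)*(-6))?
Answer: I*√379 ≈ 19.468*I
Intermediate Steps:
√(5615 + (37*27)*(-6)) = √(5615 + 999*(-6)) = √(5615 - 5994) = √(-379) = I*√379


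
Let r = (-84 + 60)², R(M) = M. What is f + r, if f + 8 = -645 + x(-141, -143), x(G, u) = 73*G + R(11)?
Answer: -10359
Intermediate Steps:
r = 576 (r = (-24)² = 576)
x(G, u) = 11 + 73*G (x(G, u) = 73*G + 11 = 11 + 73*G)
f = -10935 (f = -8 + (-645 + (11 + 73*(-141))) = -8 + (-645 + (11 - 10293)) = -8 + (-645 - 10282) = -8 - 10927 = -10935)
f + r = -10935 + 576 = -10359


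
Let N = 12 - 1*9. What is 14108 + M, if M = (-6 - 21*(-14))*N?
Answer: 14972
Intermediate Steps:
N = 3 (N = 12 - 9 = 3)
M = 864 (M = (-6 - 21*(-14))*3 = (-6 + 294)*3 = 288*3 = 864)
14108 + M = 14108 + 864 = 14972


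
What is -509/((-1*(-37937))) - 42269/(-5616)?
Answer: 1600700509/213054192 ≈ 7.5131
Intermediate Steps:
-509/((-1*(-37937))) - 42269/(-5616) = -509/37937 - 42269*(-1/5616) = -509*1/37937 + 42269/5616 = -509/37937 + 42269/5616 = 1600700509/213054192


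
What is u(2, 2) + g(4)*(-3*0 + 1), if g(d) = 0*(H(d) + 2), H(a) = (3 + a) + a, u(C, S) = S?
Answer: 2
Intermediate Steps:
H(a) = 3 + 2*a
g(d) = 0 (g(d) = 0*((3 + 2*d) + 2) = 0*(5 + 2*d) = 0)
u(2, 2) + g(4)*(-3*0 + 1) = 2 + 0*(-3*0 + 1) = 2 + 0*(0 + 1) = 2 + 0*1 = 2 + 0 = 2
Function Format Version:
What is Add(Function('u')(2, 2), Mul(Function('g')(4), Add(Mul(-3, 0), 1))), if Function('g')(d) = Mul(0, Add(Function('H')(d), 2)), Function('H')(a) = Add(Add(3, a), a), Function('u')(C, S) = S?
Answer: 2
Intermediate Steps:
Function('H')(a) = Add(3, Mul(2, a))
Function('g')(d) = 0 (Function('g')(d) = Mul(0, Add(Add(3, Mul(2, d)), 2)) = Mul(0, Add(5, Mul(2, d))) = 0)
Add(Function('u')(2, 2), Mul(Function('g')(4), Add(Mul(-3, 0), 1))) = Add(2, Mul(0, Add(Mul(-3, 0), 1))) = Add(2, Mul(0, Add(0, 1))) = Add(2, Mul(0, 1)) = Add(2, 0) = 2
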